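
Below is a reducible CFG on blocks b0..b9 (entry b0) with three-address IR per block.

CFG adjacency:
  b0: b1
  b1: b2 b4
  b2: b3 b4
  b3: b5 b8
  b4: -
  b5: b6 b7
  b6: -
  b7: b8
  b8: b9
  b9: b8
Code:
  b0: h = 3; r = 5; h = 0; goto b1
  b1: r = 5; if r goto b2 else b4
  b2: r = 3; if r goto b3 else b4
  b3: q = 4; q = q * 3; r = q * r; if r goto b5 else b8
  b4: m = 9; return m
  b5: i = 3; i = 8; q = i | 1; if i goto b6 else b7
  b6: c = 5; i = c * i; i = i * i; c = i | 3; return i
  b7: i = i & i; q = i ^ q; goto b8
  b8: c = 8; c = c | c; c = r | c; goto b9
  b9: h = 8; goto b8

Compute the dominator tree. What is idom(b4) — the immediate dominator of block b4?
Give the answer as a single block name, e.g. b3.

Answer: b1

Derivation:
idom tree: b1←b0 b2←b1 b3←b2 b4←b1 b5←b3 b6←b5 b7←b5 b8←b3 b9←b8
Join-block Dom:
  b4: preds {b1,b2}: {b0,b1} ∩ {b0,b1,b2} = {b0,b1}; idom=b1
  b8: preds {b3,b7,b9}: {b0,b1,b2,b3} ∩ {b0,b1,b2,b3,b5,b7} ∩ {b0,b1,b2,b3,b8,b9} = {b0,b1,b2,b3}; idom=b3

idom(b4) = b1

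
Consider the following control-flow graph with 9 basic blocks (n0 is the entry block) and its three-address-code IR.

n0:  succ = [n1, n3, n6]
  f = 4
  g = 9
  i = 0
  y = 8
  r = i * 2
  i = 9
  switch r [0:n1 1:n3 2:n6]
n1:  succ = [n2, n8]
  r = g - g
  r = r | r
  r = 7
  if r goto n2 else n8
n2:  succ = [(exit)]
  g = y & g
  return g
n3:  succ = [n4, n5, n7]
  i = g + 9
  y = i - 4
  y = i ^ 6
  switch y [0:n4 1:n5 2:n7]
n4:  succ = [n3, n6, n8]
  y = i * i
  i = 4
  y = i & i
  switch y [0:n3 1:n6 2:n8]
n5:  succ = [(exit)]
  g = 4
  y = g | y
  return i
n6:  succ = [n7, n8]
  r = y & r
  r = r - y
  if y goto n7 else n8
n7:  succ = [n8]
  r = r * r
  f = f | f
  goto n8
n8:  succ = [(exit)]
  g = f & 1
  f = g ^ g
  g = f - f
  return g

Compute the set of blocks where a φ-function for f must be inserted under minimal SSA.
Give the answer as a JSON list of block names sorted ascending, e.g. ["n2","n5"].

Answer: ["n8"]

Working:
idom tree: n1←n0 n2←n1 n3←n0 n4←n3 n5←n3 n6←n0 n7←n0 n8←n0
Dom at joins:
  n3: preds {n0,n4}: {n0} ∩ {n0,n3,n4} = {n0}; idom=n0
  n6: preds {n0,n4}: {n0} ∩ {n0,n3,n4} = {n0}; idom=n0
  n7: preds {n3,n6}: {n0,n3} ∩ {n0,n6} = {n0}; idom=n0
  n8: preds {n1,n4,n6,n7}: {n0,n1} ∩ {n0,n3,n4} ∩ {n0,n6} ∩ {n0,n7} = {n0}; idom=n0

Frontier:
  n3←n0: walk · to n0
  n3←n4: walk n4→n3 to n0
  n6←n0: walk · to n0
  n6←n4: walk n4→n3 to n0
  n7←n3: walk n3 to n0
  n7←n6: walk n6 to n0
  n8←n1: walk n1 to n0
  n8←n4: walk n4→n3 to n0
  n8←n6: walk n6 to n0
  n8←n7: walk n7 to n0
  DF(n0)=∅
  DF(n1)={n8}
  DF(n2)=∅
  DF(n3)={n3,n6,n7,n8}
  DF(n4)={n3,n6,n8}
  DF(n5)=∅
  DF(n6)={n7,n8}
  DF(n7)={n8}
  DF(n8)=∅

φ for f: defs {n0,n7,n8}
  DF⁺ = {n8}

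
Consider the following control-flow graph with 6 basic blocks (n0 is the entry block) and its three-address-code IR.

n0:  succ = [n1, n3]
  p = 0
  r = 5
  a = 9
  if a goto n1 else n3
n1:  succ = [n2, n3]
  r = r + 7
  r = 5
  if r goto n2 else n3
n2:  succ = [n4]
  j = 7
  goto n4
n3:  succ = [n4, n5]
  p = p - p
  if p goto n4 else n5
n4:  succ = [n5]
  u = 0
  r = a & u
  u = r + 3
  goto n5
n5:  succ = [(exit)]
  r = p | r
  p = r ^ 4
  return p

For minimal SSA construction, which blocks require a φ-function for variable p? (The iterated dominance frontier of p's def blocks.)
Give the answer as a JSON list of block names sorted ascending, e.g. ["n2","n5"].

idom tree: n1←n0 n2←n1 n3←n0 n4←n0 n5←n0
Dom at joins:
  n3: preds {n0,n1}: {n0} ∩ {n0,n1} = {n0}; idom=n0
  n4: preds {n2,n3}: {n0,n1,n2} ∩ {n0,n3} = {n0}; idom=n0
  n5: preds {n3,n4}: {n0,n3} ∩ {n0,n4} = {n0}; idom=n0

DF derivation:
  join n3 pred n0: · stop@n0
  join n3 pred n1: n1 stop@n0
  join n4 pred n2: n2→n1 stop@n0
  join n4 pred n3: n3 stop@n0
  join n5 pred n3: n3 stop@n0
  join n5 pred n4: n4 stop@n0
  n0: DF=∅
  n1: DF={n3,n4}
  n2: DF={n4}
  n3: DF={n4,n5}
  n4: DF={n5}
  n5: DF=∅

φ for p: defs {n0,n3,n5}
  DF⁺ = {n4,n5}

Answer: ["n4", "n5"]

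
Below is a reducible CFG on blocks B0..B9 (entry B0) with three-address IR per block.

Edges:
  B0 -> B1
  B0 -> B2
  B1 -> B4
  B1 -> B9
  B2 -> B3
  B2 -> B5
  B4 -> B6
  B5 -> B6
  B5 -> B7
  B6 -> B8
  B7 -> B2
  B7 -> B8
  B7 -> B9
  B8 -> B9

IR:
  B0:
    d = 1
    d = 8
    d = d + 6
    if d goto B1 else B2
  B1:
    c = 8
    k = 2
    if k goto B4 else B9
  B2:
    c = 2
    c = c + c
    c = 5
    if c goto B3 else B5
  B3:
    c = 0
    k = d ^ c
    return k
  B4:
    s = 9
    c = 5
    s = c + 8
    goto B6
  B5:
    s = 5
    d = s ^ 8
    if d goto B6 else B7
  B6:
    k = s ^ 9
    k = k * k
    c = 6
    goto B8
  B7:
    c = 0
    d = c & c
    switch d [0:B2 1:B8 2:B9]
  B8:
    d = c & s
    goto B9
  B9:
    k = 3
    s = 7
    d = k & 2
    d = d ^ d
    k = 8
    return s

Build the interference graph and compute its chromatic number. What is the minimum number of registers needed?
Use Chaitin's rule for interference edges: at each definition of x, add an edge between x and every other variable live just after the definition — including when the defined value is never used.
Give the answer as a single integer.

Answer: 3

Working:
def/use:
  B0 def {d} use ∅
  B1 def {c,k} use ∅
  B2 def {c} use ∅
  B3 def {c,k} use {d}
  B4 def {c,s} use ∅
  B5 def {d,s} use ∅
  B6 def {c,k} use {s}
  B7 def {c,d} use ∅
  B8 def {d} use {c,s}
  B9 def {d,k,s} use ∅

Live sets:
  B0 li=∅ lo={d}
  B1 li=∅ lo=∅
  B2 li={d} lo={d}
  B3 li={d} lo=∅
  B4 li=∅ lo={s}
  B5 li=∅ lo={s}
  B6 li={s} lo={c,s}
  B7 li={s} lo={c,d,s}
  B8 li={c,s} lo=∅
  B9 li=∅ lo=∅

Interference:
  c: {d,s}
  d: {c,s}
  k: {s}
  s: {c,d,k}

Chromatic number:
  clique {c,d,s} ⇒ need ≥ 3
  assign c→c1 d→c2 k→c1 s→c0 — no edge inside a register ⇒ χ ≤ 3
  χ = 3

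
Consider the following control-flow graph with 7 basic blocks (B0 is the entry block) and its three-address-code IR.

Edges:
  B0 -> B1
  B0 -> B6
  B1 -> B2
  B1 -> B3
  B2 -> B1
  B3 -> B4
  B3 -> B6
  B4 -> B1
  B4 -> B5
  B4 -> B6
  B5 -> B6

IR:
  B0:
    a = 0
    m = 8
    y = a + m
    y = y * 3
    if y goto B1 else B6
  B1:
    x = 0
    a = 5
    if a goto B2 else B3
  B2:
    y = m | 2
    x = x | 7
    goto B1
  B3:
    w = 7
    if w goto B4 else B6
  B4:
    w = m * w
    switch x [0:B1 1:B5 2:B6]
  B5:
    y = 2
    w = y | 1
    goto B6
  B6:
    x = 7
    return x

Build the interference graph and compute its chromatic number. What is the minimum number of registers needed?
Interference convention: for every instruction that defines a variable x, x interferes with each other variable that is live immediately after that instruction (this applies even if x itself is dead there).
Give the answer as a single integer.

Answer: 3

Derivation:
def/use:
  B0: {a,m,y} / ∅
  B1: {a,x} / ∅
  B2: {x,y} / {m,x}
  B3: {w} / ∅
  B4: {w} / {m,w,x}
  B5: {w,y} / ∅
  B6: {x} / ∅

Liveness:
  B0 li=∅ lo={m}
  B1 li={m} lo={m,x}
  B2 li={m,x} lo={m}
  B3 li={m,x} lo={m,w,x}
  B4 li={m,w,x} lo={m}
  B5 li=∅ lo=∅
  B6 li=∅ lo=∅

Interference:
  a: {m,x}
  m: {a,w,x,y}
  w: {m,x}
  x: {a,m,w,y}
  y: {m,x}

Colouring:
  lower bound: {a,m,x} mutually conflict ⇒ χ ≥ 3
  assign a→c2 m→c0 w→c2 x→c1 y→c2 — no edge inside a register ⇒ χ ≤ 3
  χ = 3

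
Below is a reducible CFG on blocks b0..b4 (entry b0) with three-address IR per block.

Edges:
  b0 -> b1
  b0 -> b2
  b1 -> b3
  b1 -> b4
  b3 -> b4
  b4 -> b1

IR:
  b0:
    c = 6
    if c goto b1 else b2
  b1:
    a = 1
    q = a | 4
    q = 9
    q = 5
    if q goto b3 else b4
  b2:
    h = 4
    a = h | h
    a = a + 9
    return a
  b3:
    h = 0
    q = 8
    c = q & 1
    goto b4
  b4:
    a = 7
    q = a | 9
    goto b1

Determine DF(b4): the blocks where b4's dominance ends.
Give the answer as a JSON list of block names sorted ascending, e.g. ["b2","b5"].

Answer: ["b1"]

Analysis:
idom tree: b1←b0 b2←b0 b3←b1 b4←b1
Join-block Dom:
  b1: preds {b0,b4}: {b0} ∩ {b0,b1,b4} = {b0}; idom=b0
  b4: preds {b1,b3}: {b0,b1} ∩ {b0,b1,b3} = {b0,b1}; idom=b1

Frontier:
  b1←b0: walk · to b0
  b1←b4: walk b4→b1 to b0
  b4←b1: walk · to b1
  b4←b3: walk b3 to b1
  b0 → ∅
  b1 → {b1}
  b2 → ∅
  b3 → {b4}
  b4 → {b1}

DF(b4) = ["b1"]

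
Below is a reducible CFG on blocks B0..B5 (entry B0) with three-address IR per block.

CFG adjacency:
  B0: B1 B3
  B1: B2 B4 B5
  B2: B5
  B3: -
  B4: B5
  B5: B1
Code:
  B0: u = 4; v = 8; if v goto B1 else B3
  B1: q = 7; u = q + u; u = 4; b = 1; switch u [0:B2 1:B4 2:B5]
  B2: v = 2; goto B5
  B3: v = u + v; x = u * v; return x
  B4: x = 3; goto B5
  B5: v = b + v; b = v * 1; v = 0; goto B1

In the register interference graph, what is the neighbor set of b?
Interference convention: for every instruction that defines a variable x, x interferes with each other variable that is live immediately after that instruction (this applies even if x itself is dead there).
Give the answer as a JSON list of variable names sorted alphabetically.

Block summaries:
  B0 def {u,v} use ∅
  B1 def {b,q,u} use {u}
  B2 def {v} use ∅
  B3 def {v,x} use {u,v}
  B4 def {x} use ∅
  B5 def {b,v} use {b,v}

Backward fixpoint:
  live B0: ∅→{u,v}
  live B1: {u,v}→{b,u,v}
  live B2: {b,u}→{b,u,v}
  live B3: {u,v}→∅
  live B4: {b,u,v}→{b,u,v}
  live B5: {b,u,v}→{u,v}

Interference:
  b↔{u,v,x}
  q↔{u,v}
  u↔{b,q,v,x}
  v↔{b,q,u,x}
  x↔{b,u,v}

N(b) = ["u", "v", "x"]

Answer: ["u", "v", "x"]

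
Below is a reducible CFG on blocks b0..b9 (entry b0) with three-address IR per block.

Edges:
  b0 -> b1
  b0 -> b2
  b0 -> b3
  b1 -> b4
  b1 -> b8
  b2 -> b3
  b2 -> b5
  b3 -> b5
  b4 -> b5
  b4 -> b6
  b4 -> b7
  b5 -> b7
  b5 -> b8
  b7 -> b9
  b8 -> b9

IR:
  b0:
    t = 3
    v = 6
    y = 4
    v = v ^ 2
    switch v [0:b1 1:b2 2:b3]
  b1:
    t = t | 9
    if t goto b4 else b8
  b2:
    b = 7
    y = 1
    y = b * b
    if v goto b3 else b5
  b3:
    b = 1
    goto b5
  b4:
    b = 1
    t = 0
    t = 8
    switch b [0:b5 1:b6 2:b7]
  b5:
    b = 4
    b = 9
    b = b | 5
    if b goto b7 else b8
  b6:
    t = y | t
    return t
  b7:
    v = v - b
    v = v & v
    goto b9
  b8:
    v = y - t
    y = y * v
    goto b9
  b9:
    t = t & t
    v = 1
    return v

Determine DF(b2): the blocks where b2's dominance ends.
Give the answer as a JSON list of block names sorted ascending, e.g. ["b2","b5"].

Answer: ["b3", "b5"]

Derivation:
idom tree: b1←b0 b2←b0 b3←b0 b4←b1 b5←b0 b6←b4 b7←b0 b8←b0 b9←b0
Dom at joins:
  b3: preds {b0,b2}: {b0} ∩ {b0,b2} = {b0}; idom=b0
  b5: preds {b2,b3,b4}: {b0,b2} ∩ {b0,b3} ∩ {b0,b1,b4} = {b0}; idom=b0
  b7: preds {b4,b5}: {b0,b1,b4} ∩ {b0,b5} = {b0}; idom=b0
  b8: preds {b1,b5}: {b0,b1} ∩ {b0,b5} = {b0}; idom=b0
  b9: preds {b7,b8}: {b0,b7} ∩ {b0,b8} = {b0}; idom=b0

DF walk-up:
  join b3 pred b0: · stop@b0
  join b3 pred b2: b2 stop@b0
  join b5 pred b2: b2 stop@b0
  join b5 pred b3: b3 stop@b0
  join b5 pred b4: b4→b1 stop@b0
  join b7 pred b4: b4→b1 stop@b0
  join b7 pred b5: b5 stop@b0
  join b8 pred b1: b1 stop@b0
  join b8 pred b5: b5 stop@b0
  join b9 pred b7: b7 stop@b0
  join b9 pred b8: b8 stop@b0
  b0: DF=∅
  b1: DF={b5,b7,b8}
  b2: DF={b3,b5}
  b3: DF={b5}
  b4: DF={b5,b7}
  b5: DF={b7,b8}
  b6: DF=∅
  b7: DF={b9}
  b8: DF={b9}
  b9: DF=∅

DF(b2) = ["b3", "b5"]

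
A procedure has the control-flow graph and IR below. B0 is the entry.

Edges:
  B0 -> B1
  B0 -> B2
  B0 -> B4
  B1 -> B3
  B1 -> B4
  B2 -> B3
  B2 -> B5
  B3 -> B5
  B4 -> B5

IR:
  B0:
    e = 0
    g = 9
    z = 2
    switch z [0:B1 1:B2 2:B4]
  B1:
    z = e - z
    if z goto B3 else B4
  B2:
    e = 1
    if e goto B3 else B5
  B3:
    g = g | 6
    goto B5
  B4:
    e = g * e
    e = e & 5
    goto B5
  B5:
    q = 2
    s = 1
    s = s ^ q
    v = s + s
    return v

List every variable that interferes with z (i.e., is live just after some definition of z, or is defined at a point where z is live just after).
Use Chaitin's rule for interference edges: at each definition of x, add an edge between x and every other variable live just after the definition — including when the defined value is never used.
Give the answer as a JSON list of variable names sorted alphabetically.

Answer: ["e", "g"]

Derivation:
Per-block:
  B0: def={e,g,z} ue=∅
  B1: def={z} ue={e,z}
  B2: def={e} ue=∅
  B3: def={g} ue={g}
  B4: def={e} ue={e,g}
  B5: def={q,s,v} ue=∅

Liveness:
  live B0: ∅→{e,g,z}
  live B1: {e,g,z}→{e,g}
  live B2: {g}→{g}
  live B3: {g}→∅
  live B4: {e,g}→∅
  live B5: ∅→∅

Conflict graph:
  e↔{g,z}
  g↔{e,z}
  q↔{s}
  s↔{q}
  v↔∅
  z↔{e,g}

N(z) = ["e", "g"]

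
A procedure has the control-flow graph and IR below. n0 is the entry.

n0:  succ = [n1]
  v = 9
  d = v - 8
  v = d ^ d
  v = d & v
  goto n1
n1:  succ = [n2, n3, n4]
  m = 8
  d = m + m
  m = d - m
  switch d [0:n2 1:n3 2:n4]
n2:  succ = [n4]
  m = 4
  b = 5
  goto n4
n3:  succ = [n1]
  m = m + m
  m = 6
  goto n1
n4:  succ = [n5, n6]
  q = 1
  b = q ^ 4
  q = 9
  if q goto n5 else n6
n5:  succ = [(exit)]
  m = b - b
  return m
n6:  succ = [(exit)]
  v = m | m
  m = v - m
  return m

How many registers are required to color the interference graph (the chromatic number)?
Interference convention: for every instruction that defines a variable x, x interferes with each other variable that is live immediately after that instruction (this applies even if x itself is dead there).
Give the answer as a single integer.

Per-block:
  n0: {d,v} / ∅
  n1: {d,m} / ∅
  n2: {b,m} / ∅
  n3: {m} / {m}
  n4: {b,q} / ∅
  n5: {m} / {b}
  n6: {m,v} / {m}

Live sets:
  n0 li=∅ lo=∅
  n1 li=∅ lo={m}
  n2 li=∅ lo={m}
  n3 li={m} lo=∅
  n4 li={m} lo={b,m}
  n5 li={b} lo=∅
  n6 li={m} lo=∅

Conflict graph:
  b: {m,q}
  d: {m,v}
  m: {b,d,q,v}
  q: {b,m}
  v: {d,m}

Registers:
  {b,m,q} pairwise interfere (3-clique) ⇒ χ ≥ 3
  3-colouring: c0={m}  c1={b,d}  c2={q,v}
  χ = 3

Answer: 3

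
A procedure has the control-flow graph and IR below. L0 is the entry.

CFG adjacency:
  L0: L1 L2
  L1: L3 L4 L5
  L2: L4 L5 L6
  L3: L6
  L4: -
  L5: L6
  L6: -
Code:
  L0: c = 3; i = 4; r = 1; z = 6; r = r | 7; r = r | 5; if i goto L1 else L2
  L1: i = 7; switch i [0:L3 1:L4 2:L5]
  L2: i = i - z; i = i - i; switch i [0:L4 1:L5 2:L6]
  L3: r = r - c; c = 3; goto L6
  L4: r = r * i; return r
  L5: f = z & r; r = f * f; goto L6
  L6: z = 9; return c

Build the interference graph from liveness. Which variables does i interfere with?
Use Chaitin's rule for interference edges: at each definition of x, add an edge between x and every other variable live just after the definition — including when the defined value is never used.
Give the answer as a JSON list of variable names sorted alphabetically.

Answer: ["c", "r", "z"]

Analysis:
Block summaries:
  L0 def {c,i,r,z} use ∅
  L1 def {i} use ∅
  L2 def {i} use {i,z}
  L3 def {c,r} use {c,r}
  L4 def {r} use {i,r}
  L5 def {f,r} use {r,z}
  L6 def {z} use {c}

Backward fixpoint:
  L0: in=∅ out={c,i,r,z}
  L1: in={c,r,z} out={c,i,r,z}
  L2: in={c,i,r,z} out={c,i,r,z}
  L3: in={c,r} out={c}
  L4: in={i,r} out=∅
  L5: in={c,r,z} out={c}
  L6: in={c} out=∅

Conflict graph:
  c: {f,i,r,z}
  f: {c}
  i: {c,r,z}
  r: {c,i,z}
  z: {c,i,r}

N(i) = ["c", "r", "z"]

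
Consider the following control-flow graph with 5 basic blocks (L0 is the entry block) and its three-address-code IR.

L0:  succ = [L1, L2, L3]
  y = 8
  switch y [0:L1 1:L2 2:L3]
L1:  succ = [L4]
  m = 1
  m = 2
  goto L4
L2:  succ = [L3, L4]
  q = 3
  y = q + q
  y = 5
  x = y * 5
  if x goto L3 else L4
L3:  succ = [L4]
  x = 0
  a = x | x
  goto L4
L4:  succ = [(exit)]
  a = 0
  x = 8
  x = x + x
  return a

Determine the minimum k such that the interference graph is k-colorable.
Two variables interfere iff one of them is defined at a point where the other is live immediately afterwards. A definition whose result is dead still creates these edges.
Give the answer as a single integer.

Answer: 2

Derivation:
def/use:
  L0 def {y} use ∅
  L1 def {m} use ∅
  L2 def {q,x,y} use ∅
  L3 def {a,x} use ∅
  L4 def {a,x} use ∅

Backward fixpoint:
  L0 li=∅ lo=∅
  L1 li=∅ lo=∅
  L2 li=∅ lo=∅
  L3 li=∅ lo=∅
  L4 li=∅ lo=∅

Interference:
  a — {x}
  m — ∅
  q — ∅
  x — {a}
  y — ∅

Colouring:
  lower bound: {a,x} mutually conflict ⇒ χ ≥ 2
  2-colouring: R0={a,m,q,y}  R1={x}
  χ = 2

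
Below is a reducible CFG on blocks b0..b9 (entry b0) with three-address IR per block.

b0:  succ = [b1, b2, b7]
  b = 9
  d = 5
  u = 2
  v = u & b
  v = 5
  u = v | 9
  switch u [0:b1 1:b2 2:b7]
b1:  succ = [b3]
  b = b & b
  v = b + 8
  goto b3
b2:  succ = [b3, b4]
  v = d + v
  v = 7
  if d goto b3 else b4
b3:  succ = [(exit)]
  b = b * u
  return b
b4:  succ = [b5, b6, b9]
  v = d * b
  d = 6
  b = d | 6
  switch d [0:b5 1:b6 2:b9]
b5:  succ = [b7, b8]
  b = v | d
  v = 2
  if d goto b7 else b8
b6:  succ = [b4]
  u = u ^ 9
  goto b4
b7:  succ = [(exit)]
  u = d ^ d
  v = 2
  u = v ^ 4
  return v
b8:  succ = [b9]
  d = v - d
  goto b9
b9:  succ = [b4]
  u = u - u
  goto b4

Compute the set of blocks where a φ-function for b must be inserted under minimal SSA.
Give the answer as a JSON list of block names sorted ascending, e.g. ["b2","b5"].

Answer: ["b3", "b4", "b7", "b9"]

Analysis:
idom tree: b1←b0 b2←b0 b3←b0 b4←b2 b5←b4 b6←b4 b7←b0 b8←b5 b9←b4
Dom∩ at merges:
  b3: preds {b1,b2}: {b0,b1} ∩ {b0,b2} = {b0}; idom=b0
  b4: preds {b2,b6,b9}: {b0,b2} ∩ {b0,b2,b4,b6} ∩ {b0,b2,b4,b9} = {b0,b2}; idom=b2
  b7: preds {b0,b5}: {b0} ∩ {b0,b2,b4,b5} = {b0}; idom=b0
  b9: preds {b4,b8}: {b0,b2,b4} ∩ {b0,b2,b4,b5,b8} = {b0,b2,b4}; idom=b4

DF derivation:
  join b3 pred b1: b1 stop@b0
  join b3 pred b2: b2 stop@b0
  join b4 pred b2: · stop@b2
  join b4 pred b6: b6→b4 stop@b2
  join b4 pred b9: b9→b4 stop@b2
  join b7 pred b0: · stop@b0
  join b7 pred b5: b5→b4→b2 stop@b0
  join b9 pred b4: · stop@b4
  join b9 pred b8: b8→b5 stop@b4
  DF(b0)=∅
  DF(b1)={b3}
  DF(b2)={b3,b7}
  DF(b3)=∅
  DF(b4)={b4,b7}
  DF(b5)={b7,b9}
  DF(b6)={b4}
  DF(b7)=∅
  DF(b8)={b9}
  DF(b9)={b4}

φ for b: defs {b0,b1,b3,b4,b5}
  DF⁺ = {b3,b4,b7,b9}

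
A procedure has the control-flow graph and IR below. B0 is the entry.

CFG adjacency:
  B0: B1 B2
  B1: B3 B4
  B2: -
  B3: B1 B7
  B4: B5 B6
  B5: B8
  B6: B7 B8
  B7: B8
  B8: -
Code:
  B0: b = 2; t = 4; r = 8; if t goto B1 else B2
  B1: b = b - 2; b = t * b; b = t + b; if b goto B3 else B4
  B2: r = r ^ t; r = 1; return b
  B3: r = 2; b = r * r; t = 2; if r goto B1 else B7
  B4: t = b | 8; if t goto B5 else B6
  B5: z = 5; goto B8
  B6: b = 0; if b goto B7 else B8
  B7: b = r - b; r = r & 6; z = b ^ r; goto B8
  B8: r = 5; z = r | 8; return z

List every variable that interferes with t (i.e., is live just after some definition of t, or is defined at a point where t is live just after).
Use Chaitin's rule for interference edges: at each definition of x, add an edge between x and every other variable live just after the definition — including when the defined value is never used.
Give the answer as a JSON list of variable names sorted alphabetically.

def/use:
  B0: def={b,r,t} ue=∅
  B1: def={b} ue={b,t}
  B2: def={r} ue={b,r,t}
  B3: def={b,r,t} ue=∅
  B4: def={t} ue={b}
  B5: def={z} ue=∅
  B6: def={b} ue=∅
  B7: def={b,r,z} ue={b,r}
  B8: def={r,z} ue=∅

Backward fixpoint:
  B0: in=∅ out={b,r,t}
  B1: in={b,r,t} out={b,r}
  B2: in={b,r,t} out=∅
  B3: in=∅ out={b,r,t}
  B4: in={b,r} out={r}
  B5: in=∅ out=∅
  B6: in={r} out={b,r}
  B7: in={b,r} out=∅
  B8: in=∅ out=∅

Interference:
  b — {r,t}
  r — {b,t}
  t — {b,r}
  z — ∅

N(t) = ["b", "r"]

Answer: ["b", "r"]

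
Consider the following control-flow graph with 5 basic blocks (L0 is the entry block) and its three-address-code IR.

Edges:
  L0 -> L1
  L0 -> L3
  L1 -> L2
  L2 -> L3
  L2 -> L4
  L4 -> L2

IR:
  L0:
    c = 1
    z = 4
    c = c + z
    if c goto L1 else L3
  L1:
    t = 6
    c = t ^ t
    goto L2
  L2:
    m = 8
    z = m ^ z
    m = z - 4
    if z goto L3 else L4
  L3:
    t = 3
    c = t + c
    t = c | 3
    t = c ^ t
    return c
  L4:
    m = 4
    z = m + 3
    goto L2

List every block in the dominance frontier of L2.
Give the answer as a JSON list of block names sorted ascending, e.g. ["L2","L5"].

Answer: ["L2", "L3"]

Derivation:
idom tree: L1←L0 L2←L1 L3←L0 L4←L2
Join-block Dom:
  L2: preds {L1,L4}: {L0,L1} ∩ {L0,L1,L2,L4} = {L0,L1}; idom=L1
  L3: preds {L0,L2}: {L0} ∩ {L0,L1,L2} = {L0}; idom=L0

Frontier:
  L2←L1: walk · to L1
  L2←L4: walk L4→L2 to L1
  L3←L0: walk · to L0
  L3←L2: walk L2→L1 to L0
  L0: DF=∅
  L1: DF={L3}
  L2: DF={L2,L3}
  L3: DF=∅
  L4: DF={L2}

DF(L2) = ["L2", "L3"]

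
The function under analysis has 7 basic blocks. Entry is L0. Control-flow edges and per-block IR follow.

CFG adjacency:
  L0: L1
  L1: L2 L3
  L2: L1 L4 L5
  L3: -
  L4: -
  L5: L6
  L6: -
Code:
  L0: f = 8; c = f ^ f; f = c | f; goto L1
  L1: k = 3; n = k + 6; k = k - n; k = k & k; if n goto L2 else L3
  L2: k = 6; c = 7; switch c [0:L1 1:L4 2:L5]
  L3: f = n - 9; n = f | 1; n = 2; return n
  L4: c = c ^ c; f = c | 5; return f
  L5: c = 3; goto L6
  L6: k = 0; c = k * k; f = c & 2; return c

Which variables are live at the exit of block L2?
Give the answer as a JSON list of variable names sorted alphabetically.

Answer: ["c"]

Derivation:
Block summaries:
  L0: def={c,f} ue=∅
  L1: def={k,n} ue=∅
  L2: def={c,k} ue=∅
  L3: def={f,n} ue={n}
  L4: def={c,f} ue={c}
  L5: def={c} ue=∅
  L6: def={c,f,k} ue=∅

Live sets:
  L0: in=∅ out=∅
  L1: in=∅ out={n}
  L2: in=∅ out={c}
  L3: in={n} out=∅
  L4: in={c} out=∅
  L5: in=∅ out=∅
  L6: in=∅ out=∅

live-out(L2) = ["c"]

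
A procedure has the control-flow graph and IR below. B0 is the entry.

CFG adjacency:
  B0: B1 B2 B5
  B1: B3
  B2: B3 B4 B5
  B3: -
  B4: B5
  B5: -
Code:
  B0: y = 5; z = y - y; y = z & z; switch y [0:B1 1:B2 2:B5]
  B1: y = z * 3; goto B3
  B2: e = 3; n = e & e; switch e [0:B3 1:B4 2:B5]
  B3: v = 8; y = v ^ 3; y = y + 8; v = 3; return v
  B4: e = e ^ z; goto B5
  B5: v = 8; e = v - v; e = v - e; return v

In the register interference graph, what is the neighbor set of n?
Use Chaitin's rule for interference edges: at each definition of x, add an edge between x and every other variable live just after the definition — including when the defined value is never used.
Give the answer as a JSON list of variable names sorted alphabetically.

def/use:
  B0: {y,z} / ∅
  B1: {y} / {z}
  B2: {e,n} / ∅
  B3: {v,y} / ∅
  B4: {e} / {e,z}
  B5: {e,v} / ∅

Liveness:
  B0: in=∅ out={z}
  B1: in={z} out=∅
  B2: in={z} out={e,z}
  B3: in=∅ out=∅
  B4: in={e,z} out=∅
  B5: in=∅ out=∅

Conflict graph:
  e — {n,v,z}
  n — {e,z}
  v — {e}
  y — {z}
  z — {e,n,y}

N(n) = ["e", "z"]

Answer: ["e", "z"]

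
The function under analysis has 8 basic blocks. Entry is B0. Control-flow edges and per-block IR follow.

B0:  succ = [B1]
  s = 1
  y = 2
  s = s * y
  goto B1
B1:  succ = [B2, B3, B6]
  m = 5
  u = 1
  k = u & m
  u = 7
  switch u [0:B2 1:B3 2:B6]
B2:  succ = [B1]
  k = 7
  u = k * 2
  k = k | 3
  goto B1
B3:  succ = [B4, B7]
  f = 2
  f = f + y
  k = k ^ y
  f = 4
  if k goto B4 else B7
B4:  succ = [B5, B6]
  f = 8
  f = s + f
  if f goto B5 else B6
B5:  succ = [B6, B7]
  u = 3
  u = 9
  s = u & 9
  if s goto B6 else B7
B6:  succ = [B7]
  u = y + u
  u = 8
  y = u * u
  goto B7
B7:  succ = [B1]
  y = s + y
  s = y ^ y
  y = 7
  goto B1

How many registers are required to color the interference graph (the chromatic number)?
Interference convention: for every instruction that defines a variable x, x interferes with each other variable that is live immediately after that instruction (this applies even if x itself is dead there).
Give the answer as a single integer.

Per-block:
  B0: def={s,y} ue=∅
  B1: def={k,m,u} ue=∅
  B2: def={k,u} ue=∅
  B3: def={f,k} ue={k,y}
  B4: def={f} ue={s}
  B5: def={s,u} ue=∅
  B6: def={u,y} ue={u,y}
  B7: def={s,y} ue={s,y}

Live sets:
  live B0: ∅→{s,y}
  live B1: {s,y}→{k,s,u,y}
  live B2: {s,y}→{s,y}
  live B3: {k,s,u,y}→{s,u,y}
  live B4: {s,u,y}→{s,u,y}
  live B5: {y}→{s,u,y}
  live B6: {s,u,y}→{s,y}
  live B7: {s,y}→{s,y}

Interference:
  f↔{k,s,u,y}
  k↔{f,s,u,y}
  m↔{s,u,y}
  s↔{f,k,m,u,y}
  u↔{f,k,m,s,y}
  y↔{f,k,m,s,u}

Chromatic number:
  {f,k,s,u,y} pairwise interfere (5-clique) ⇒ χ ≥ 5
  5-colouring: c0={s}  c1={u}  c2={y}  c3={f,m}  c4={k}
  χ = 5

Answer: 5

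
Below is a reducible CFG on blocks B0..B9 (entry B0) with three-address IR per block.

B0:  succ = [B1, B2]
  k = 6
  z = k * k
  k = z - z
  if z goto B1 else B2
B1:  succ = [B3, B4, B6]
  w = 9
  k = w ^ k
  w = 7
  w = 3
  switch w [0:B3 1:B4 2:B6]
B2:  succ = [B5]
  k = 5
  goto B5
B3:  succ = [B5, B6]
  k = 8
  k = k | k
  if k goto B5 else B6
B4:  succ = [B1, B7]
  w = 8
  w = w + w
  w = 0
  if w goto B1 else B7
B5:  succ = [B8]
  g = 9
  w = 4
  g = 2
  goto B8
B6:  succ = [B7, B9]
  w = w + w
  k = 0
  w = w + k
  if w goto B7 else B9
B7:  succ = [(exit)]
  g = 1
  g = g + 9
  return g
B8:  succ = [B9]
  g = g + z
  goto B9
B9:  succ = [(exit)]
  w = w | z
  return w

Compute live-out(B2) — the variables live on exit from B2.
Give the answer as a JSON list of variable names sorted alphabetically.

Per-block:
  B0 def {k,z} use ∅
  B1 def {k,w} use {k}
  B2 def {k} use ∅
  B3 def {k} use ∅
  B4 def {w} use ∅
  B5 def {g,w} use ∅
  B6 def {k,w} use {w}
  B7 def {g} use ∅
  B8 def {g} use {g,z}
  B9 def {w} use {w,z}

Liveness:
  live B0: ∅→{k,z}
  live B1: {k,z}→{k,w,z}
  live B2: {z}→{z}
  live B3: {w,z}→{w,z}
  live B4: {k,z}→{k,z}
  live B5: {z}→{g,w,z}
  live B6: {w,z}→{w,z}
  live B7: ∅→∅
  live B8: {g,w,z}→{w,z}
  live B9: {w,z}→∅

live-out(B2) = ["z"]

Answer: ["z"]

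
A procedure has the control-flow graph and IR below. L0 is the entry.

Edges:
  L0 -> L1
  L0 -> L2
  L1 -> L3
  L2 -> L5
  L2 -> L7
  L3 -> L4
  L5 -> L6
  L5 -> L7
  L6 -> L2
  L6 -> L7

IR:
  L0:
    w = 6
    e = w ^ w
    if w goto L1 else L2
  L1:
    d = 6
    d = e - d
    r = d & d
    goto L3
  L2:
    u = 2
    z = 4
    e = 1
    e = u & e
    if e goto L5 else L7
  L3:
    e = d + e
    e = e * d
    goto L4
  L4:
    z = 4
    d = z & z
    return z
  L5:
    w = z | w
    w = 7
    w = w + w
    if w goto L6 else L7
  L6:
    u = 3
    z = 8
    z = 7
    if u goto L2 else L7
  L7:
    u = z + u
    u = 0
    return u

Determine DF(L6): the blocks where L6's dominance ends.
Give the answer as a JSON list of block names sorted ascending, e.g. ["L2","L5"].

Answer: ["L2", "L7"]

Working:
idom tree: L1←L0 L2←L0 L3←L1 L4←L3 L5←L2 L6←L5 L7←L2
Join-block Dom:
  L2: preds {L0,L6}: {L0} ∩ {L0,L2,L5,L6} = {L0}; idom=L0
  L7: preds {L2,L5,L6}: {L0,L2} ∩ {L0,L2,L5} ∩ {L0,L2,L5,L6} = {L0,L2}; idom=L2

DF walk-up:
  L2←L0: walk · to L0
  L2←L6: walk L6→L5→L2 to L0
  L7←L2: walk · to L2
  L7←L5: walk L5 to L2
  L7←L6: walk L6→L5 to L2
  L0 → ∅
  L1 → ∅
  L2 → {L2}
  L3 → ∅
  L4 → ∅
  L5 → {L2,L7}
  L6 → {L2,L7}
  L7 → ∅

DF(L6) = ["L2", "L7"]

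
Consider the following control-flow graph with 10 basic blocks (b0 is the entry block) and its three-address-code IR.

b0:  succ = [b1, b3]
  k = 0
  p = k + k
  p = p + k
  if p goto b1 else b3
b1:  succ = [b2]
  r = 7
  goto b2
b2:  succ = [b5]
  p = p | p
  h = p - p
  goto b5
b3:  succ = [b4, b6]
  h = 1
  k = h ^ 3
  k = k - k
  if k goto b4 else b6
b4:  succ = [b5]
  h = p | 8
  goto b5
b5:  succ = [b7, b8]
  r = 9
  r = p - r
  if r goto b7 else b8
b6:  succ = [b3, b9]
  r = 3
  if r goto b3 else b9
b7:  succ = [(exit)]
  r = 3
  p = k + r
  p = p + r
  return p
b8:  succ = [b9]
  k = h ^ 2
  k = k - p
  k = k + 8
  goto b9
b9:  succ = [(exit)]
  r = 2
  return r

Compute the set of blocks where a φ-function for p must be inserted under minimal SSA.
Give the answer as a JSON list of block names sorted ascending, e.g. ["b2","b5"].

idom tree: b1←b0 b2←b1 b3←b0 b4←b3 b5←b0 b6←b3 b7←b5 b8←b5 b9←b0
Dom at joins:
  b3: preds {b0,b6}: {b0} ∩ {b0,b3,b6} = {b0}; idom=b0
  b5: preds {b2,b4}: {b0,b1,b2} ∩ {b0,b3,b4} = {b0}; idom=b0
  b9: preds {b6,b8}: {b0,b3,b6} ∩ {b0,b5,b8} = {b0}; idom=b0

DF walk-up:
  join b3 pred b0: · stop@b0
  join b3 pred b6: b6→b3 stop@b0
  join b5 pred b2: b2→b1 stop@b0
  join b5 pred b4: b4→b3 stop@b0
  join b9 pred b6: b6→b3 stop@b0
  join b9 pred b8: b8→b5 stop@b0
  b0 → ∅
  b1 → {b5}
  b2 → {b5}
  b3 → {b3,b5,b9}
  b4 → {b5}
  b5 → {b9}
  b6 → {b3,b9}
  b7 → ∅
  b8 → {b9}
  b9 → ∅

φ for p: defs {b0,b2,b7}
  DF⁺ = {b5,b9}

Answer: ["b5", "b9"]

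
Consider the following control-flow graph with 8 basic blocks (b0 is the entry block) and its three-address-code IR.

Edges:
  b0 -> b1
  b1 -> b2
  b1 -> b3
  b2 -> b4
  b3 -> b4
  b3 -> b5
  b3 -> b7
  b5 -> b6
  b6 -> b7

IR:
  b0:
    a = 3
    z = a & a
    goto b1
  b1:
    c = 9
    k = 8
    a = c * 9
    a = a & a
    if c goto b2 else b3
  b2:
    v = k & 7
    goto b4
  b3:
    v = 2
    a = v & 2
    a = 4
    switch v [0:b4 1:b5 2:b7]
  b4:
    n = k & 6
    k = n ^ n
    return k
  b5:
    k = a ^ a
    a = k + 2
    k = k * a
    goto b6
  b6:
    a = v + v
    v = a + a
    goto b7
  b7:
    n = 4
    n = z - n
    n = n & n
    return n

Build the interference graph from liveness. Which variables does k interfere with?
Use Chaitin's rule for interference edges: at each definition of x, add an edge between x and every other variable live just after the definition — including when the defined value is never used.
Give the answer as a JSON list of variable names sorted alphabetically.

Answer: ["a", "c", "v", "z"]

Working:
def/use:
  b0: {a,z} / ∅
  b1: {a,c,k} / ∅
  b2: {v} / {k}
  b3: {a,v} / ∅
  b4: {k,n} / {k}
  b5: {a,k} / {a}
  b6: {a,v} / {v}
  b7: {n} / {z}

Backward fixpoint:
  b0: in=∅ out={z}
  b1: in={z} out={k,z}
  b2: in={k} out={k}
  b3: in={k,z} out={a,k,v,z}
  b4: in={k} out=∅
  b5: in={a,v,z} out={v,z}
  b6: in={v,z} out={z}
  b7: in={z} out=∅

Conflict graph:
  a↔{c,k,v,z}
  c↔{a,k,z}
  k↔{a,c,v,z}
  n↔{z}
  v↔{a,k,z}
  z↔{a,c,k,n,v}

N(k) = ["a", "c", "v", "z"]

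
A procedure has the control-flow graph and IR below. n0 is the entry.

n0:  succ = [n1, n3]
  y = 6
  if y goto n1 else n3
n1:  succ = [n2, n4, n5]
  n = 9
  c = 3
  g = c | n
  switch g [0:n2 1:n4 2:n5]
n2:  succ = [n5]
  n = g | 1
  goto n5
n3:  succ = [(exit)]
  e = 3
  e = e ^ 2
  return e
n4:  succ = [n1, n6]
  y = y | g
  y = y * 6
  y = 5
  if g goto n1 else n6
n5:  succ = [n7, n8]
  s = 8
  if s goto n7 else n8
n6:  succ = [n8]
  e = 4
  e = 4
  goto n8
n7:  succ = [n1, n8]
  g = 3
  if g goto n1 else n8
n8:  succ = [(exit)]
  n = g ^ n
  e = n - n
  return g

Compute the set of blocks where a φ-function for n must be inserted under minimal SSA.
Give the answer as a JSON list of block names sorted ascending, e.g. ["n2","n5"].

idom tree: n1←n0 n2←n1 n3←n0 n4←n1 n5←n1 n6←n4 n7←n5 n8←n1
Dom∩ at merges:
  n1: preds {n0,n4,n7}: {n0} ∩ {n0,n1,n4} ∩ {n0,n1,n5,n7} = {n0}; idom=n0
  n5: preds {n1,n2}: {n0,n1} ∩ {n0,n1,n2} = {n0,n1}; idom=n1
  n8: preds {n5,n6,n7}: {n0,n1,n5} ∩ {n0,n1,n4,n6} ∩ {n0,n1,n5,n7} = {n0,n1}; idom=n1

DF walk-up:
  join n1 pred n0: · stop@n0
  join n1 pred n4: n4→n1 stop@n0
  join n1 pred n7: n7→n5→n1 stop@n0
  join n5 pred n1: · stop@n1
  join n5 pred n2: n2 stop@n1
  join n8 pred n5: n5 stop@n1
  join n8 pred n6: n6→n4 stop@n1
  join n8 pred n7: n7→n5 stop@n1
  n0 → ∅
  n1 → {n1}
  n2 → {n5}
  n3 → ∅
  n4 → {n1,n8}
  n5 → {n1,n8}
  n6 → {n8}
  n7 → {n1,n8}
  n8 → ∅

φ for n: defs {n1,n2,n8}
  DF⁺ = {n1,n5,n8}

Answer: ["n1", "n5", "n8"]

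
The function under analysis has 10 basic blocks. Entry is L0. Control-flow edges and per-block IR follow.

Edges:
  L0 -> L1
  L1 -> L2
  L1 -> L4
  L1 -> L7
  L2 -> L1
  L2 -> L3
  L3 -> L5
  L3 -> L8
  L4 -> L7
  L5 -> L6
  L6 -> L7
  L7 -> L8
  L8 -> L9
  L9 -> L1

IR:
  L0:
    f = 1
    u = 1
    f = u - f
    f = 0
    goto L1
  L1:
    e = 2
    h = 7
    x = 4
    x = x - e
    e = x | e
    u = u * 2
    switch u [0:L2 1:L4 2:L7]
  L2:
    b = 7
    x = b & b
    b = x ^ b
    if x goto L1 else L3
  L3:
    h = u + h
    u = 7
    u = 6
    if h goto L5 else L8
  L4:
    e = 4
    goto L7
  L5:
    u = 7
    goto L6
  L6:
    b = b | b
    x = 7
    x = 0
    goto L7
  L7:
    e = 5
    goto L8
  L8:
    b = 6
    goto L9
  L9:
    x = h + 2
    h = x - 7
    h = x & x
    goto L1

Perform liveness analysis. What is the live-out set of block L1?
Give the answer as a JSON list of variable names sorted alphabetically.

Per-block:
  L0 def {f,u} use ∅
  L1 def {e,h,u,x} use {u}
  L2 def {b,x} use ∅
  L3 def {h,u} use {h,u}
  L4 def {e} use ∅
  L5 def {u} use ∅
  L6 def {b,x} use {b}
  L7 def {e} use ∅
  L8 def {b} use ∅
  L9 def {h,x} use {h}

Liveness:
  L0: in=∅ out={u}
  L1: in={u} out={h,u}
  L2: in={h,u} out={b,h,u}
  L3: in={b,h,u} out={b,h,u}
  L4: in={h,u} out={h,u}
  L5: in={b,h} out={b,h,u}
  L6: in={b,h,u} out={h,u}
  L7: in={h,u} out={h,u}
  L8: in={h,u} out={h,u}
  L9: in={h,u} out={u}

live-out(L1) = ["h", "u"]

Answer: ["h", "u"]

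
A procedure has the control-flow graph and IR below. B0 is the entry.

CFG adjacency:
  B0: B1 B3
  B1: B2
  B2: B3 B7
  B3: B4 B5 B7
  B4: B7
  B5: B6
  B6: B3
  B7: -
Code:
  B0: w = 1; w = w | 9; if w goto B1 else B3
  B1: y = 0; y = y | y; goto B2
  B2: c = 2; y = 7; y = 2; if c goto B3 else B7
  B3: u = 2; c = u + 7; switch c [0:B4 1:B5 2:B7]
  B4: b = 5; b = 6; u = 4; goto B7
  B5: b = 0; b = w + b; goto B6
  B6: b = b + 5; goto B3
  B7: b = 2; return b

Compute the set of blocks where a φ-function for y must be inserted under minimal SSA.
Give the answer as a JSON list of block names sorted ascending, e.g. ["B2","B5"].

idom tree: B1←B0 B2←B1 B3←B0 B4←B3 B5←B3 B6←B5 B7←B0
Join-block Dom:
  B3: preds {B0,B2,B6}: {B0} ∩ {B0,B1,B2} ∩ {B0,B3,B5,B6} = {B0}; idom=B0
  B7: preds {B2,B3,B4}: {B0,B1,B2} ∩ {B0,B3} ∩ {B0,B3,B4} = {B0}; idom=B0

DF derivation:
  B3←B0: walk · to B0
  B3←B2: walk B2→B1 to B0
  B3←B6: walk B6→B5→B3 to B0
  B7←B2: walk B2→B1 to B0
  B7←B3: walk B3 to B0
  B7←B4: walk B4→B3 to B0
  B0 → ∅
  B1 → {B3,B7}
  B2 → {B3,B7}
  B3 → {B3,B7}
  B4 → {B7}
  B5 → {B3}
  B6 → {B3}
  B7 → ∅

φ for y: defs {B1,B2}
  DF⁺ = {B3,B7}

Answer: ["B3", "B7"]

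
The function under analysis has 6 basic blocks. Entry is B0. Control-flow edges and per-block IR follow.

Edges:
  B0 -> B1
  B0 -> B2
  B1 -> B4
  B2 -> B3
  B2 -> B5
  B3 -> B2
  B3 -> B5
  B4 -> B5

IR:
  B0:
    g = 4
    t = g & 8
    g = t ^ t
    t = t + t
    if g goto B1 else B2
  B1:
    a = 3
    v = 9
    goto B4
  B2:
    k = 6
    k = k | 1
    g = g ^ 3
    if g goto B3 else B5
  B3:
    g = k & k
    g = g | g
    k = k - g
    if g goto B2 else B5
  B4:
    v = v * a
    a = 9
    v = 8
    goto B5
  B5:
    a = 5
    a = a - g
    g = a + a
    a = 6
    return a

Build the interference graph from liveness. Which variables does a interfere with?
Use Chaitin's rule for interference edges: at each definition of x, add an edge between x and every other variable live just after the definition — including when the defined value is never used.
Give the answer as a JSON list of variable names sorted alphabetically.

Answer: ["g", "v"]

Analysis:
Per-block:
  B0: def={g,t} ue=∅
  B1: def={a,v} ue=∅
  B2: def={g,k} ue={g}
  B3: def={g,k} ue={k}
  B4: def={a,v} ue={a,v}
  B5: def={a,g} ue={g}

Live sets:
  B0: in=∅ out={g}
  B1: in={g} out={a,g,v}
  B2: in={g} out={g,k}
  B3: in={k} out={g}
  B4: in={a,g,v} out={g}
  B5: in={g} out=∅

Interfere edges:
  a↔{g,v}
  g↔{a,k,t,v}
  k↔{g}
  t↔{g}
  v↔{a,g}

N(a) = ["g", "v"]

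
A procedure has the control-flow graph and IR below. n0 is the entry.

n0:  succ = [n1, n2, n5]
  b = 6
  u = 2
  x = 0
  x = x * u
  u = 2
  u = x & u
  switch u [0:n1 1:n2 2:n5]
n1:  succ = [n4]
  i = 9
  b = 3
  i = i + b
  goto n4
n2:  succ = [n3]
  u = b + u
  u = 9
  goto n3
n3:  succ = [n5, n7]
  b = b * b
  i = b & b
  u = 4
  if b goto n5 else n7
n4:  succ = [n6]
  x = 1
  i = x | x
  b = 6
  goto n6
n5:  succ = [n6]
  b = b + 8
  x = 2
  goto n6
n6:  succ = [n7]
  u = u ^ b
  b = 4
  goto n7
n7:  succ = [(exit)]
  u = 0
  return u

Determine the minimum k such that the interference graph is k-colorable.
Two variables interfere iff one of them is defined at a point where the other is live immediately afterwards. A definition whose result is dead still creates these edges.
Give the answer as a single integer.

Answer: 3

Analysis:
Block summaries:
  n0: def={b,u,x} ue=∅
  n1: def={b,i} ue=∅
  n2: def={u} ue={b,u}
  n3: def={b,i,u} ue={b}
  n4: def={b,i,x} ue=∅
  n5: def={b,x} ue={b}
  n6: def={b,u} ue={b,u}
  n7: def={u} ue=∅

Live sets:
  live n0: ∅→{b,u}
  live n1: {u}→{u}
  live n2: {b,u}→{b}
  live n3: {b}→{b,u}
  live n4: {u}→{b,u}
  live n5: {b,u}→{b,u}
  live n6: {b,u}→∅
  live n7: ∅→∅

Conflict graph:
  b↔{i,u,x}
  i↔{b,u}
  u↔{b,i,x}
  x↔{b,u}

Registers:
  {b,i,u} pairwise interfere (3-clique) ⇒ χ ≥ 3
  3-colouring: c0={b}  c1={u}  c2={i,x}
  χ = 3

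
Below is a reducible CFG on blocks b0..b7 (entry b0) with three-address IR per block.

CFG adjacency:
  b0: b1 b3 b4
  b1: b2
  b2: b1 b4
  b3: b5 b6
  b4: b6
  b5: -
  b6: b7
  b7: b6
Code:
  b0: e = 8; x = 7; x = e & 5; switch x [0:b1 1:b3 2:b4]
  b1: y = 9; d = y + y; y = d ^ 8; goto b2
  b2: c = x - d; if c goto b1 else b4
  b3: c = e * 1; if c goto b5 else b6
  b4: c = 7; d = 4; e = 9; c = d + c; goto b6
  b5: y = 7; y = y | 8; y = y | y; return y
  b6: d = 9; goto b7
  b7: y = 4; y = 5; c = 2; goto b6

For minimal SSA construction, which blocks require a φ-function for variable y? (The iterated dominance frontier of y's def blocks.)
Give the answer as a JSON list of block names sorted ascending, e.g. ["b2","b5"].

idom tree: b1←b0 b2←b1 b3←b0 b4←b0 b5←b3 b6←b0 b7←b6
Dom at joins:
  b1: preds {b0,b2}: {b0} ∩ {b0,b1,b2} = {b0}; idom=b0
  b4: preds {b0,b2}: {b0} ∩ {b0,b1,b2} = {b0}; idom=b0
  b6: preds {b3,b4,b7}: {b0,b3} ∩ {b0,b4} ∩ {b0,b6,b7} = {b0}; idom=b0

DF walk-up:
  join b1 pred b0: · stop@b0
  join b1 pred b2: b2→b1 stop@b0
  join b4 pred b0: · stop@b0
  join b4 pred b2: b2→b1 stop@b0
  join b6 pred b3: b3 stop@b0
  join b6 pred b4: b4 stop@b0
  join b6 pred b7: b7→b6 stop@b0
  b0: DF=∅
  b1: DF={b1,b4}
  b2: DF={b1,b4}
  b3: DF={b6}
  b4: DF={b6}
  b5: DF=∅
  b6: DF={b6}
  b7: DF={b6}

φ for y: defs {b1,b5,b7}
  DF⁺ = {b1,b4,b6}

Answer: ["b1", "b4", "b6"]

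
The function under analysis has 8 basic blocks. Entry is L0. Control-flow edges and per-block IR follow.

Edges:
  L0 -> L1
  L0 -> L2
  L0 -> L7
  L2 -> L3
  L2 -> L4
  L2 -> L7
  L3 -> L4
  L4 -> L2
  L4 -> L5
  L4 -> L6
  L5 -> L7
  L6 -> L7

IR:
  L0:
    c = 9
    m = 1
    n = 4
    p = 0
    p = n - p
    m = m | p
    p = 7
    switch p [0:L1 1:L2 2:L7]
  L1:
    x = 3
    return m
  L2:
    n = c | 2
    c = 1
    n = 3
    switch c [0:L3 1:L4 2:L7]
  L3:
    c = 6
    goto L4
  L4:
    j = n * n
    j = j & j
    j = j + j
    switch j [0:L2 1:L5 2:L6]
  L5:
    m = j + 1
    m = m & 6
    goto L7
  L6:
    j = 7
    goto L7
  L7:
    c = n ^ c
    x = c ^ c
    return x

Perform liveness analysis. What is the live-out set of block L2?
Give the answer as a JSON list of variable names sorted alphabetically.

Answer: ["c", "n"]

Derivation:
def/use:
  L0 def {c,m,n,p} use ∅
  L1 def {x} use {m}
  L2 def {c,n} use {c}
  L3 def {c} use ∅
  L4 def {j} use {n}
  L5 def {m} use {j}
  L6 def {j} use ∅
  L7 def {c,x} use {c,n}

Liveness:
  live L0: ∅→{c,m,n}
  live L1: {m}→∅
  live L2: {c}→{c,n}
  live L3: {n}→{c,n}
  live L4: {c,n}→{c,j,n}
  live L5: {c,j,n}→{c,n}
  live L6: {c,n}→{c,n}
  live L7: {c,n}→∅

live-out(L2) = ["c", "n"]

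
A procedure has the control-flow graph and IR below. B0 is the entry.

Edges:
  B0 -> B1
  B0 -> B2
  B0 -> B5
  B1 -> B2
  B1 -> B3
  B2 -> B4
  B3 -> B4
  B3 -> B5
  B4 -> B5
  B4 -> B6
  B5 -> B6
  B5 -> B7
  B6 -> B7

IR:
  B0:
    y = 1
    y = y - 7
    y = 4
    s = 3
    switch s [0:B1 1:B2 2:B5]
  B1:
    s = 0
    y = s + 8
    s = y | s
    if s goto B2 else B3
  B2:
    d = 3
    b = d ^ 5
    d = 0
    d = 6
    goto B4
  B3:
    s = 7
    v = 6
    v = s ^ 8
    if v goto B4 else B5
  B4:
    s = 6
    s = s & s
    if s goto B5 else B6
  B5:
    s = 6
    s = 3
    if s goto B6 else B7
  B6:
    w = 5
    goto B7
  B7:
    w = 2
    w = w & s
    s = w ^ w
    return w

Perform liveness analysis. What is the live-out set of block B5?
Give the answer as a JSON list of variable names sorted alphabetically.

Answer: ["s"]

Derivation:
Block summaries:
  B0: def={s,y} ue=∅
  B1: def={s,y} ue=∅
  B2: def={b,d} ue=∅
  B3: def={s,v} ue=∅
  B4: def={s} ue=∅
  B5: def={s} ue=∅
  B6: def={w} ue=∅
  B7: def={s,w} ue={s}

Liveness:
  live B0: ∅→∅
  live B1: ∅→∅
  live B2: ∅→∅
  live B3: ∅→∅
  live B4: ∅→{s}
  live B5: ∅→{s}
  live B6: {s}→{s}
  live B7: {s}→∅

live-out(B5) = ["s"]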